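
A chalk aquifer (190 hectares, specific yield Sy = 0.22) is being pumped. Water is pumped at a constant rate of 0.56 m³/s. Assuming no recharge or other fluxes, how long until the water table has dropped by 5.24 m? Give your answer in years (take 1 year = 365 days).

t ≈ 0.124 years

A = 190 hectares = 1.9 × 10^6 m²
ΔV = Sy × A × Δh = 0.22 × 1.9 × 10^6 × 5.24 = 2.19 × 10^6 m³
Q = 0.56 m³/s = 48380 m³/d
t = ΔV / Q = 2.19 × 10^6 m³ / 48380 m³/d = 45.27 d
t = 45.27 d ≈ 0.124 years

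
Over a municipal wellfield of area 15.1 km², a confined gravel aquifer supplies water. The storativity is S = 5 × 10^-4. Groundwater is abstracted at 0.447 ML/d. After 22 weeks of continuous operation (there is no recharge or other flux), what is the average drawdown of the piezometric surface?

A = 15.1 km² = 1.51 × 10^7 m²
Q = 0.447 ML/d = 447 m³/d
t = 22 weeks = 154 d
ΔV = Q × t = 447 m³/d × 154 d = 68840 m³
Δh = ΔV / (S × A) = 68840 / (5 × 10^-4 × 1.51 × 10^7) = 9.118 m

Δh ≈ 9.12 m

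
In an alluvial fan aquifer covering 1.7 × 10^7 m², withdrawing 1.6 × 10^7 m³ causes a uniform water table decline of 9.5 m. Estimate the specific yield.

Sy = ΔV / (A × Δh) = 1.6 × 10^7 m³ / (1.7 × 10^7 m² × 9.5 m) = 0.09907

Sy ≈ 0.099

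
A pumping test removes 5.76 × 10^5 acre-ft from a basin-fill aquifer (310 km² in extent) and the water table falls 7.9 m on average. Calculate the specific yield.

A = 310 km² = 3.1 × 10^8 m²
ΔV = 5.76 × 10^5 acre-ft = 7.105 × 10^8 m³
Sy = ΔV / (A × Δh) = 7.105 × 10^8 m³ / (3.1 × 10^8 m² × 7.9 m) = 0.2901

Sy ≈ 0.29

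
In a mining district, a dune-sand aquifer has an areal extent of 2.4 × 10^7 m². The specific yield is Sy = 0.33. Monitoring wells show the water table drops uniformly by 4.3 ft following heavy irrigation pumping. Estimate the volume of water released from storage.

ΔV ≈ 1.04 × 10^7 m³

Δh = 4.3 ft = 1.311 m
ΔV = Sy × A × Δh = 0.33 × 2.4 × 10^7 m² × 1.311 m = 1.038 × 10^7 m³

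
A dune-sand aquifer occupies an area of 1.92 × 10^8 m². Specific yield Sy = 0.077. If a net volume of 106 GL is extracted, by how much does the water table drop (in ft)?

Δh ≈ 23.5 ft

ΔV = 106 GL = 1.06 × 10^8 m³
Δh = ΔV / (Sy × A) = 1.06 × 10^8 m³ / (0.077 × 1.92 × 10^8 m²) = 7.17 m
Δh = 7.17 m = 23.52 ft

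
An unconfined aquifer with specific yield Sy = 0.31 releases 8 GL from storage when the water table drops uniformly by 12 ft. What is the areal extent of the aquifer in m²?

Δh = 12 ft = 3.658 m
ΔV = 8 GL = 8 × 10^6 m³
A = ΔV / (Sy × Δh) = 8 × 10^6 / (0.31 × 3.658) = 7.056 × 10^6 m²

A ≈ 7.06 × 10^6 m²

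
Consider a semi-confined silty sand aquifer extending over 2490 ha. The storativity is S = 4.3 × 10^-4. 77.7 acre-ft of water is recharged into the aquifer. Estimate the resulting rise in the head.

A = 2490 ha = 2.49 × 10^7 m²
ΔV = 77.7 acre-ft = 95840 m³
Δh = ΔV / (S × A) = 95840 m³ / (4.3 × 10^-4 × 2.49 × 10^7 m²) = 8.951 m

Δh ≈ 8.95 m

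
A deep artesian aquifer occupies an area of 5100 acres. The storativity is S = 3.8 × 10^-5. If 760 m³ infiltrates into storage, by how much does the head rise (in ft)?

A = 5100 acres = 2.064 × 10^7 m²
Δh = ΔV / (S × A) = 760 m³ / (3.8 × 10^-5 × 2.064 × 10^7 m²) = 0.969 m
Δh = 0.969 m = 3.179 ft

Δh ≈ 3.18 ft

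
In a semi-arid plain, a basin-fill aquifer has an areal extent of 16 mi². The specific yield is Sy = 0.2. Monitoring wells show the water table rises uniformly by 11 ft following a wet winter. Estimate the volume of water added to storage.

A = 16 mi² = 4.144 × 10^7 m²
Δh = 11 ft = 3.353 m
ΔV = Sy × A × Δh = 0.2 × 4.144 × 10^7 m² × 3.353 m = 2.779 × 10^7 m³

ΔV ≈ 2.78 × 10^7 m³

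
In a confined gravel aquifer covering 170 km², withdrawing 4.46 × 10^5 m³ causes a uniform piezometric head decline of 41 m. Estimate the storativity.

A = 170 km² = 1.7 × 10^8 m²
S = ΔV / (A × Δh) = 4.46 × 10^5 m³ / (1.7 × 10^8 m² × 41 m) = 6.399 × 10^-5

S ≈ 6.4 × 10^-5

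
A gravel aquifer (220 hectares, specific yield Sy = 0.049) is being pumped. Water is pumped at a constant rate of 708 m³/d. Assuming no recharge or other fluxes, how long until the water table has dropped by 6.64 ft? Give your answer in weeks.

t ≈ 44 weeks

A = 220 hectares = 2.2 × 10^6 m²
Δh = 6.64 ft = 2.024 m
ΔV = Sy × A × Δh = 0.049 × 2.2 × 10^6 × 2.024 = 2.182 × 10^5 m³
t = ΔV / Q = 2.182 × 10^5 m³ / 708 m³/d = 308.2 d
t = 308.2 d ≈ 44.02 weeks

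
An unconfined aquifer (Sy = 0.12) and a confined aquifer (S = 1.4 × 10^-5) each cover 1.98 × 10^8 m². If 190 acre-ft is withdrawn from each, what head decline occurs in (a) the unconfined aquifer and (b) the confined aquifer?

Δh_u ≈ 0.00986 m; Δh_c ≈ 84.5 m

ΔV = 190 acre-ft = 2.344 × 10^5 m³
Unconfined: Δh_u = ΔV/(Sy·A) = 2.344 × 10^5/(0.12 × 1.98 × 10^8) = 0.009864 m
Confined: Δh_c = ΔV/(S·A) = 2.344 × 10^5/(1.4 × 10^-5 × 1.98 × 10^8) = 84.55 m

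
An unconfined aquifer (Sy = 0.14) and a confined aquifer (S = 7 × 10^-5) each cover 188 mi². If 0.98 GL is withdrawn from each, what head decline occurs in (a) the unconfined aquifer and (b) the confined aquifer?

Δh_u ≈ 0.0144 m; Δh_c ≈ 28.8 m

A = 188 mi² = 4.869 × 10^8 m²
ΔV = 0.98 GL = 9.8 × 10^5 m³
Unconfined: Δh_u = ΔV/(Sy·A) = 9.8 × 10^5/(0.14 × 4.869 × 10^8) = 0.01438 m
Confined: Δh_c = ΔV/(S·A) = 9.8 × 10^5/(7 × 10^-5 × 4.869 × 10^8) = 28.75 m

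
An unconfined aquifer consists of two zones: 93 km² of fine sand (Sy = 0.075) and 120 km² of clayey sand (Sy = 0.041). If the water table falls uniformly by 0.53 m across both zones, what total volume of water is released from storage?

A₁ = 93 km² = 9.3 × 10^7 m²; A₂ = 120 km² = 1.2 × 10^8 m²
ΔV₁ = 0.075 × 9.3 × 10^7 × 0.53 = 3.697 × 10^6 m³
ΔV₂ = 0.041 × 1.2 × 10^8 × 0.53 = 2.608 × 10^6 m³
ΔV = ΔV₁ + ΔV₂ = 6.304 × 10^6 m³

ΔV ≈ 6.3 × 10^6 m³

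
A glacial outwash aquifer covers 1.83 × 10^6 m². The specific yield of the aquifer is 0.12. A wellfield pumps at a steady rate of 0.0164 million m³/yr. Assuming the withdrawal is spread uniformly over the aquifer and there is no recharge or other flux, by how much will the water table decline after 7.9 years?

Δh ≈ 0.59 m

Q = 0.0164 million m³/yr = 44.93 m³/d
t = 7.9 years = 2884 d
ΔV = Q × t = 44.93 m³/d × 2884 d = 1.296 × 10^5 m³
Δh = ΔV / (Sy × A) = 1.296 × 10^5 / (0.12 × 1.83 × 10^6) = 0.59 m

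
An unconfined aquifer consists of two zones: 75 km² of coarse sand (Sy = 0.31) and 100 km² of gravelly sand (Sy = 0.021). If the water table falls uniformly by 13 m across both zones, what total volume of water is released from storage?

ΔV ≈ 3.3 × 10^8 m³

A₁ = 75 km² = 7.5 × 10^7 m²; A₂ = 100 km² = 1 × 10^8 m²
ΔV₁ = 0.31 × 7.5 × 10^7 × 13 = 3.022 × 10^8 m³
ΔV₂ = 0.021 × 1 × 10^8 × 13 = 2.73 × 10^7 m³
ΔV = ΔV₁ + ΔV₂ = 3.296 × 10^8 m³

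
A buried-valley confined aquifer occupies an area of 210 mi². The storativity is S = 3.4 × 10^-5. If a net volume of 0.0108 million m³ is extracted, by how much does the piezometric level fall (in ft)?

Δh ≈ 1.92 ft

A = 210 mi² = 5.439 × 10^8 m²
ΔV = 0.0108 million m³ = 10800 m³
Δh = ΔV / (S × A) = 10800 m³ / (3.4 × 10^-5 × 5.439 × 10^8 m²) = 0.584 m
Δh = 0.584 m = 1.916 ft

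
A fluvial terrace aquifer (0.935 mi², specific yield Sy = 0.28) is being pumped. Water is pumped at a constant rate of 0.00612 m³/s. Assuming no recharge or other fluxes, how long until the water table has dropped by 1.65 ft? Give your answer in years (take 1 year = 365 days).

t ≈ 1.77 years

A = 0.935 mi² = 2.422 × 10^6 m²
Δh = 1.65 ft = 0.5029 m
ΔV = Sy × A × Δh = 0.28 × 2.422 × 10^6 × 0.5029 = 3.41 × 10^5 m³
Q = 0.00612 m³/s = 528.8 m³/d
t = ΔV / Q = 3.41 × 10^5 m³ / 528.8 m³/d = 644.9 d
t = 644.9 d ≈ 1.767 years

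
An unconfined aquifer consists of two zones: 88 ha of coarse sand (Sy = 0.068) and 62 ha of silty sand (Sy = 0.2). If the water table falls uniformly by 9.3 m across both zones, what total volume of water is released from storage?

ΔV ≈ 1.71 × 10^6 m³

A₁ = 88 ha = 8.8 × 10^5 m²; A₂ = 62 ha = 6.2 × 10^5 m²
ΔV₁ = 0.068 × 8.8 × 10^5 × 9.3 = 5.565 × 10^5 m³
ΔV₂ = 0.2 × 6.2 × 10^5 × 9.3 = 1.153 × 10^6 m³
ΔV = ΔV₁ + ΔV₂ = 1.71 × 10^6 m³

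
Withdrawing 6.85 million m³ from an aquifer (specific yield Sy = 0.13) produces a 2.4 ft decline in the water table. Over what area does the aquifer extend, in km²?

A ≈ 72 km²

Δh = 2.4 ft = 0.7315 m
ΔV = 6.85 million m³ = 6.85 × 10^6 m³
A = ΔV / (Sy × Δh) = 6.85 × 10^6 / (0.13 × 0.7315) = 7.203 × 10^7 m²
A = 7.203 × 10^7 m² = 72.03 km²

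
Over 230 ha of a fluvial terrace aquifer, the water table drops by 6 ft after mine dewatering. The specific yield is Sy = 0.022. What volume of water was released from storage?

ΔV ≈ 92500 m³

A = 230 ha = 2.3 × 10^6 m²
Δh = 6 ft = 1.829 m
ΔV = Sy × A × Δh = 0.022 × 2.3 × 10^6 m² × 1.829 m = 92540 m³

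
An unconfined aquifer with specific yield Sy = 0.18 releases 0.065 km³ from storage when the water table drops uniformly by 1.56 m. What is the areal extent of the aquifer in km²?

ΔV = 0.065 km³ = 6.5 × 10^7 m³
A = ΔV / (Sy × Δh) = 6.5 × 10^7 / (0.18 × 1.56) = 2.315 × 10^8 m²
A = 2.315 × 10^8 m² = 231.5 km²

A ≈ 231 km²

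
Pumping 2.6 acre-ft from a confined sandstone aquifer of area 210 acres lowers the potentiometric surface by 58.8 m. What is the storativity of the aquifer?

A = 210 acres = 8.498 × 10^5 m²
ΔV = 2.6 acre-ft = 3207 m³
S = ΔV / (A × Δh) = 3207 m³ / (8.498 × 10^5 m² × 58.8 m) = 6.418 × 10^-5

S ≈ 6.4 × 10^-5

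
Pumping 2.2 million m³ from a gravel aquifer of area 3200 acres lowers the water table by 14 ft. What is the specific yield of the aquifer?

Sy ≈ 0.04

A = 3200 acres = 1.295 × 10^7 m²
Δh = 14 ft = 4.267 m
ΔV = 2.2 million m³ = 2.2 × 10^6 m³
Sy = ΔV / (A × Δh) = 2.2 × 10^6 m³ / (1.295 × 10^7 m² × 4.267 m) = 0.03981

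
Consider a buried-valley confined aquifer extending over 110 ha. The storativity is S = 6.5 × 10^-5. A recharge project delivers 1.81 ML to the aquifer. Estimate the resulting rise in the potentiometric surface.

A = 110 ha = 1.1 × 10^6 m²
ΔV = 1.81 ML = 1810 m³
Δh = ΔV / (S × A) = 1810 m³ / (6.5 × 10^-5 × 1.1 × 10^6 m²) = 25.31 m

Δh ≈ 25.3 m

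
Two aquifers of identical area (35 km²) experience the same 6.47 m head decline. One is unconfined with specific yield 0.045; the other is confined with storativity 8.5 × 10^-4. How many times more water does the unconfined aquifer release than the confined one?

A = 35 km² = 3.5 × 10^7 m²
Unconfined: ΔV_u = Sy × A × Δh = 0.045 × 3.5 × 10^7 × 6.47 = 1.019 × 10^7 m³
Confined: ΔV_c = S × A × Δh = 8.5 × 10^-4 × 3.5 × 10^7 × 6.47 = 1.925 × 10^5 m³
Ratio = ΔV_u / ΔV_c = Sy / S = 0.045 / 8.5 × 10^-4 = 52.94

ΔV_u / ΔV_c ≈ 52.9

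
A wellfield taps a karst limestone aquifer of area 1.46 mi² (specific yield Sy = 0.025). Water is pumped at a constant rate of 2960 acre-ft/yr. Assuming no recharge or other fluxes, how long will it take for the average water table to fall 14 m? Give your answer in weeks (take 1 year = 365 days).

t ≈ 18.9 weeks

A = 1.46 mi² = 3.781 × 10^6 m²
ΔV = Sy × A × Δh = 0.025 × 3.781 × 10^6 × 14 = 1.323 × 10^6 m³
Q = 2960 acre-ft/yr = 10000 m³/d
t = ΔV / Q = 1.323 × 10^6 m³ / 10000 m³/d = 132.3 d
t = 132.3 d ≈ 18.9 weeks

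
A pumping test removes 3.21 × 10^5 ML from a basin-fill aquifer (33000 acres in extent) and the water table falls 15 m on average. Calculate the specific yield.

Sy ≈ 0.16

A = 33000 acres = 1.335 × 10^8 m²
ΔV = 3.21 × 10^5 ML = 3.21 × 10^8 m³
Sy = ΔV / (A × Δh) = 3.21 × 10^8 m³ / (1.335 × 10^8 m² × 15 m) = 0.1602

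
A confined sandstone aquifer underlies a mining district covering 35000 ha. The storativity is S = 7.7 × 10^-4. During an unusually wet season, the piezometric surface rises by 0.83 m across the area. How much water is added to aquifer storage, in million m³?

A = 35000 ha = 3.5 × 10^8 m²
ΔV = S × A × Δh = 7.7 × 10^-4 × 3.5 × 10^8 m² × 0.83 m = 2.237 × 10^5 m³
ΔV = 2.237 × 10^5 m³ = 0.2237 million m³

ΔV ≈ 0.224 million m³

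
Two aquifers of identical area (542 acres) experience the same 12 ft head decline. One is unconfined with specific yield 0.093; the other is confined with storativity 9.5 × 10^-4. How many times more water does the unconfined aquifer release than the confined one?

ΔV_u / ΔV_c ≈ 97.9

A = 542 acres = 2.193 × 10^6 m²
Δh = 12 ft = 3.658 m
Unconfined: ΔV_u = Sy × A × Δh = 0.093 × 2.193 × 10^6 × 3.658 = 7.461 × 10^5 m³
Confined: ΔV_c = S × A × Δh = 9.5 × 10^-4 × 2.193 × 10^6 × 3.658 = 7621 m³
Ratio = ΔV_u / ΔV_c = Sy / S = 0.093 / 9.5 × 10^-4 = 97.89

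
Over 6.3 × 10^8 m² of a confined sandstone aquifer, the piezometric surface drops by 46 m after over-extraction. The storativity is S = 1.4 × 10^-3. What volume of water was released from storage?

ΔV ≈ 4.06 × 10^7 m³

ΔV = S × A × Δh = 0.0014 × 6.3 × 10^8 m² × 46 m = 4.057 × 10^7 m³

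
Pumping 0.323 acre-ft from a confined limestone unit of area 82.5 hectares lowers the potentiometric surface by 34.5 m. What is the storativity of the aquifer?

A = 82.5 hectares = 8.25 × 10^5 m²
ΔV = 0.323 acre-ft = 398.4 m³
S = ΔV / (A × Δh) = 398.4 m³ / (8.25 × 10^5 m² × 34.5 m) = 1.4 × 10^-5

S ≈ 1.4 × 10^-5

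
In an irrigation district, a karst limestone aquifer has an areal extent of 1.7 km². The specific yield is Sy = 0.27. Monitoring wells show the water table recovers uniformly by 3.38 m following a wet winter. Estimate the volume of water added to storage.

ΔV ≈ 1.55 × 10^6 m³

A = 1.7 km² = 1.7 × 10^6 m²
ΔV = Sy × A × Δh = 0.27 × 1.7 × 10^6 m² × 3.38 m = 1.551 × 10^6 m³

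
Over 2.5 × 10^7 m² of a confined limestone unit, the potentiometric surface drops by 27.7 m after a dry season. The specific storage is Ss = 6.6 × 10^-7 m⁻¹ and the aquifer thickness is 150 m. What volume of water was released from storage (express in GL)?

ΔV ≈ 0.0686 GL

S = Ss × b = 6.6 × 10^-7 m⁻¹ × 150 m = 9.9 × 10^-5
ΔV = S × A × Δh = 9.9 × 10^-5 × 2.5 × 10^7 m² × 27.7 m = 68560 m³
ΔV = 68560 m³ = 0.06856 GL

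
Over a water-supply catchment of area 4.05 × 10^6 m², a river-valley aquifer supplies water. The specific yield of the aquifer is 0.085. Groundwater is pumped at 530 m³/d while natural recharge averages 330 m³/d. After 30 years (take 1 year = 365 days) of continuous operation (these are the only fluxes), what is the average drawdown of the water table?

Δh ≈ 6.36 m

Net abstraction = 530 − 330 = 200 m³/d
t = 30 years = 10950 d
ΔV = Q × t = 200 m³/d × 10950 d = 2.19 × 10^6 m³
Δh = ΔV / (Sy × A) = 2.19 × 10^6 / (0.085 × 4.05 × 10^6) = 6.362 m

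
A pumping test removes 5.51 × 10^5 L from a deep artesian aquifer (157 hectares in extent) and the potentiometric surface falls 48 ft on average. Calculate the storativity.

A = 157 hectares = 1.57 × 10^6 m²
Δh = 48 ft = 14.63 m
ΔV = 5.51 × 10^5 L = 551 m³
S = ΔV / (A × Δh) = 551 m³ / (1.57 × 10^6 m² × 14.63 m) = 2.399 × 10^-5

S ≈ 2.4 × 10^-5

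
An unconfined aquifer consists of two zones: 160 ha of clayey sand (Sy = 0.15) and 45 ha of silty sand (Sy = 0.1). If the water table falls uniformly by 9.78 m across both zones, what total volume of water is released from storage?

A₁ = 160 ha = 1.6 × 10^6 m²; A₂ = 45 ha = 4.5 × 10^5 m²
ΔV₁ = 0.15 × 1.6 × 10^6 × 9.78 = 2.347 × 10^6 m³
ΔV₂ = 0.1 × 4.5 × 10^5 × 9.78 = 4.401 × 10^5 m³
ΔV = ΔV₁ + ΔV₂ = 2.787 × 10^6 m³

ΔV ≈ 2.79 × 10^6 m³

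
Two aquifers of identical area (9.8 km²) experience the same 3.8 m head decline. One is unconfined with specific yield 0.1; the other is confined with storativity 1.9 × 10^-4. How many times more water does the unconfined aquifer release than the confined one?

ΔV_u / ΔV_c ≈ 526

A = 9.8 km² = 9.8 × 10^6 m²
Unconfined: ΔV_u = Sy × A × Δh = 0.1 × 9.8 × 10^6 × 3.8 = 3.724 × 10^6 m³
Confined: ΔV_c = S × A × Δh = 1.9 × 10^-4 × 9.8 × 10^6 × 3.8 = 7076 m³
Ratio = ΔV_u / ΔV_c = Sy / S = 0.1 / 1.9 × 10^-4 = 526.3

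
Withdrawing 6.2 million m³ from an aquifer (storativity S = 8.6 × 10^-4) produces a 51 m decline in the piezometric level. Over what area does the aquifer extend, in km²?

A ≈ 141 km²

ΔV = 6.2 million m³ = 6.2 × 10^6 m³
A = ΔV / (S × Δh) = 6.2 × 10^6 / (8.6 × 10^-4 × 51) = 1.414 × 10^8 m²
A = 1.414 × 10^8 m² = 141.4 km²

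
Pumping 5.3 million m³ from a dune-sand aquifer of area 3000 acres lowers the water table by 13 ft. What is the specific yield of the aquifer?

Sy ≈ 0.11

A = 3000 acres = 1.214 × 10^7 m²
Δh = 13 ft = 3.962 m
ΔV = 5.3 million m³ = 5.3 × 10^6 m³
Sy = ΔV / (A × Δh) = 5.3 × 10^6 m³ / (1.214 × 10^7 m² × 3.962 m) = 0.1102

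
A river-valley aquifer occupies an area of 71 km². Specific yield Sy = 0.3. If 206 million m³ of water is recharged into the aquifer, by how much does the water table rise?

Δh ≈ 9.67 m

A = 71 km² = 7.1 × 10^7 m²
ΔV = 206 million m³ = 2.06 × 10^8 m³
Δh = ΔV / (Sy × A) = 2.06 × 10^8 m³ / (0.3 × 7.1 × 10^7 m²) = 9.671 m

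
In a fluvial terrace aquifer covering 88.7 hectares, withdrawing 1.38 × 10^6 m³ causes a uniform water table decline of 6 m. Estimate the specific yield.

A = 88.7 hectares = 8.87 × 10^5 m²
Sy = ΔV / (A × Δh) = 1.38 × 10^6 m³ / (8.87 × 10^5 m² × 6 m) = 0.2593

Sy ≈ 0.26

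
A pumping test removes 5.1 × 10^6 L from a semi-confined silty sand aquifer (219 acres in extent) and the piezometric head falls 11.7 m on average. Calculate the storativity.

S ≈ 4.9 × 10^-4

A = 219 acres = 8.863 × 10^5 m²
ΔV = 5.1 × 10^6 L = 5100 m³
S = ΔV / (A × Δh) = 5100 m³ / (8.863 × 10^5 m² × 11.7 m) = 4.918 × 10^-4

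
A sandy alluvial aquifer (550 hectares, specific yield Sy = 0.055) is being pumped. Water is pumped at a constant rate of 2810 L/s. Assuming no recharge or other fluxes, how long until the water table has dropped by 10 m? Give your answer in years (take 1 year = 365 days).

A = 550 hectares = 5.5 × 10^6 m²
ΔV = Sy × A × Δh = 0.055 × 5.5 × 10^6 × 10 = 3.025 × 10^6 m³
Q = 2810 L/s = 2.428 × 10^5 m³/d
t = ΔV / Q = 3.025 × 10^6 m³ / 2.428 × 10^5 m³/d = 12.46 d
t = 12.46 d ≈ 0.03414 years

t ≈ 0.0341 years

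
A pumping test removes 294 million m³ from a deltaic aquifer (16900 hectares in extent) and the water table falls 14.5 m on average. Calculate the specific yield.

Sy ≈ 0.12

A = 16900 hectares = 1.69 × 10^8 m²
ΔV = 294 million m³ = 2.94 × 10^8 m³
Sy = ΔV / (A × Δh) = 2.94 × 10^8 m³ / (1.69 × 10^8 m² × 14.5 m) = 0.12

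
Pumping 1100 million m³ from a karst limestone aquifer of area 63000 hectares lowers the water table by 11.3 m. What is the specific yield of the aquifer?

A = 63000 hectares = 6.3 × 10^8 m²
ΔV = 1100 million m³ = 1.1 × 10^9 m³
Sy = ΔV / (A × Δh) = 1.1 × 10^9 m³ / (6.3 × 10^8 m² × 11.3 m) = 0.1545

Sy ≈ 0.15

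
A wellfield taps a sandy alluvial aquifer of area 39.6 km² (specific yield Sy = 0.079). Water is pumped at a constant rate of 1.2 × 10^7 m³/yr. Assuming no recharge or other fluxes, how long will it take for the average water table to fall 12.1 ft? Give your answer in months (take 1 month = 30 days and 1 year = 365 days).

t ≈ 11.7 months

A = 39.6 km² = 3.96 × 10^7 m²
Δh = 12.1 ft = 3.688 m
ΔV = Sy × A × Δh = 0.079 × 3.96 × 10^7 × 3.688 = 1.154 × 10^7 m³
Q = 1.2 × 10^7 m³/yr = 32880 m³/d
t = ΔV / Q = 1.154 × 10^7 m³ / 32880 m³/d = 350.9 d
t = 350.9 d ≈ 11.7 months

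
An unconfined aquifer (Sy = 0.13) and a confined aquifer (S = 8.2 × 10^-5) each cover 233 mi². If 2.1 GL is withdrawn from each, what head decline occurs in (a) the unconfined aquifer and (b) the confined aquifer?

A = 233 mi² = 6.035 × 10^8 m²
ΔV = 2.1 GL = 2.1 × 10^6 m³
Unconfined: Δh_u = ΔV/(Sy·A) = 2.1 × 10^6/(0.13 × 6.035 × 10^8) = 0.02677 m
Confined: Δh_c = ΔV/(S·A) = 2.1 × 10^6/(8.2 × 10^-5 × 6.035 × 10^8) = 42.44 m

Δh_u ≈ 0.0268 m; Δh_c ≈ 42.4 m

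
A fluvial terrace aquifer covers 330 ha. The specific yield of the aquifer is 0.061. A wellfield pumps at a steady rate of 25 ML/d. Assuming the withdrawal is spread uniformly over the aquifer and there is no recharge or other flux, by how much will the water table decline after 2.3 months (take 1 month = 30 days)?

Δh ≈ 8.57 m

A = 330 ha = 3.3 × 10^6 m²
Q = 25 ML/d = 25000 m³/d
t = 2.3 months = 69 d
ΔV = Q × t = 25000 m³/d × 69 d = 1.725 × 10^6 m³
Δh = ΔV / (Sy × A) = 1.725 × 10^6 / (0.061 × 3.3 × 10^6) = 8.569 m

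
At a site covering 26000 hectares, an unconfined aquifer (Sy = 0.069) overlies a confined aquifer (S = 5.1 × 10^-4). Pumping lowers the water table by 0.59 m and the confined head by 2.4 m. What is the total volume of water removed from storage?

A = 26000 hectares = 2.6 × 10^8 m²
Unconfined: ΔV_u = Sy × A × Δh_u = 0.069 × 2.6 × 10^8 × 0.59 = 1.058 × 10^7 m³
Confined: ΔV_c = S × A × Δh_c = 5.1 × 10^-4 × 2.6 × 10^8 × 2.4 = 3.182 × 10^5 m³
Total ΔV = 1.058 × 10^7 + 3.182 × 10^5 = 1.09 × 10^7 m³

ΔV ≈ 1.09 × 10^7 m³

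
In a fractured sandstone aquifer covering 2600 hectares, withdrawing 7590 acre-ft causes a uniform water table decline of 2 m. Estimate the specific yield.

Sy ≈ 0.18

A = 2600 hectares = 2.6 × 10^7 m²
ΔV = 7590 acre-ft = 9.362 × 10^6 m³
Sy = ΔV / (A × Δh) = 9.362 × 10^6 m³ / (2.6 × 10^7 m² × 2 m) = 0.18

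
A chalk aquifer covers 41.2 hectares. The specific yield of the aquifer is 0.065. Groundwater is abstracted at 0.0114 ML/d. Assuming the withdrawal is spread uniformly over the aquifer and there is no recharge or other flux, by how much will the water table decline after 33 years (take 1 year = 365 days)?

A = 41.2 hectares = 4.12 × 10^5 m²
Q = 0.0114 ML/d = 11.4 m³/d
t = 33 years = 12040 d
ΔV = Q × t = 11.4 m³/d × 12040 d = 1.373 × 10^5 m³
Δh = ΔV / (Sy × A) = 1.373 × 10^5 / (0.065 × 4.12 × 10^5) = 5.127 m

Δh ≈ 5.13 m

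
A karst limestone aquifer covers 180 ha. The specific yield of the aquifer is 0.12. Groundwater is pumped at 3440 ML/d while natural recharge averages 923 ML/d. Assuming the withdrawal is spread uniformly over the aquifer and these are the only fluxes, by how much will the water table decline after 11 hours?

Δh ≈ 5.34 m

A = 180 ha = 1.8 × 10^6 m²
Net abstraction = 3440 − 923 = 2517 ML/d
Q_net = 2517 ML/d = 2.517 × 10^6 m³/d
t = 11 hours = 0.4583 d
ΔV = Q × t = 2.517 × 10^6 m³/d × 0.4583 d = 1.154 × 10^6 m³
Δh = ΔV / (Sy × A) = 1.154 × 10^6 / (0.12 × 1.8 × 10^6) = 5.341 m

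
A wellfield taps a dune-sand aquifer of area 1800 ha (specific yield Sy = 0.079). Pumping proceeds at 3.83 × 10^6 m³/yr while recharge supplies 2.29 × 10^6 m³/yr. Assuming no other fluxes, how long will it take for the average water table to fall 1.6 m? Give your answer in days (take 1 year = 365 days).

A = 1800 ha = 1.8 × 10^7 m²
ΔV = Sy × A × Δh = 0.079 × 1.8 × 10^7 × 1.6 = 2.275 × 10^6 m³
Net withdrawal = 3.83 × 10^6 − 2.29 × 10^6 = 1.54 × 10^6 m³/yr = 4219 m³/d
t = ΔV / Q = 2.275 × 10^6 m³ / 4219 m³/d = 539.3 d

t ≈ 539 days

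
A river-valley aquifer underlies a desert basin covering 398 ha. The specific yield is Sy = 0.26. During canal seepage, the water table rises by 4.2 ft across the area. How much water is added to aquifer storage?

ΔV ≈ 1.32 × 10^6 m³

A = 398 ha = 3.98 × 10^6 m²
Δh = 4.2 ft = 1.28 m
ΔV = Sy × A × Δh = 0.26 × 3.98 × 10^6 m² × 1.28 m = 1.325 × 10^6 m³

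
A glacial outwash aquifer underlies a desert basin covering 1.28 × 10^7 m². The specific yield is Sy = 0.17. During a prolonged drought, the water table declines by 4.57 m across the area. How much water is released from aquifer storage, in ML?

ΔV ≈ 9940 ML

ΔV = Sy × A × Δh = 0.17 × 1.28 × 10^7 m² × 4.57 m = 9.944 × 10^6 m³
ΔV = 9.944 × 10^6 m³ = 9944 ML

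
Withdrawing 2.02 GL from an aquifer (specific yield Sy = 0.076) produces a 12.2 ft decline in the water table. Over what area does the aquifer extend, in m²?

A ≈ 7.15 × 10^6 m²

Δh = 12.2 ft = 3.719 m
ΔV = 2.02 GL = 2.02 × 10^6 m³
A = ΔV / (Sy × Δh) = 2.02 × 10^6 / (0.076 × 3.719) = 7.148 × 10^6 m²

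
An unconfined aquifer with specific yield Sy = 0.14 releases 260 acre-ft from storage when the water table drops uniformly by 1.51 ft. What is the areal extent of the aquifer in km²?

A ≈ 4.98 km²

Δh = 1.51 ft = 0.4602 m
ΔV = 260 acre-ft = 3.207 × 10^5 m³
A = ΔV / (Sy × Δh) = 3.207 × 10^5 / (0.14 × 0.4602) = 4.977 × 10^6 m²
A = 4.977 × 10^6 m² = 4.977 km²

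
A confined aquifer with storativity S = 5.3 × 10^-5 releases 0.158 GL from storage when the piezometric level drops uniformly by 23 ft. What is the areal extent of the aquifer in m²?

Δh = 23 ft = 7.01 m
ΔV = 0.158 GL = 1.58 × 10^5 m³
A = ΔV / (S × Δh) = 1.58 × 10^5 / (5.3 × 10^-5 × 7.01) = 4.252 × 10^8 m²

A ≈ 4.25 × 10^8 m²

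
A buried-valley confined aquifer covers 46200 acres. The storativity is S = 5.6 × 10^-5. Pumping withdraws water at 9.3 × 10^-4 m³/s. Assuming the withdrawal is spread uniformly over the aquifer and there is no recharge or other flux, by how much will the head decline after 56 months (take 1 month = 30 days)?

A = 46200 acres = 1.87 × 10^8 m²
Q = 9.3 × 10^-4 m³/s = 80.35 m³/d
t = 56 months = 1680 d
ΔV = Q × t = 80.35 m³/d × 1680 d = 1.35 × 10^5 m³
Δh = ΔV / (S × A) = 1.35 × 10^5 / (5.6 × 10^-5 × 1.87 × 10^8) = 12.89 m

Δh ≈ 12.9 m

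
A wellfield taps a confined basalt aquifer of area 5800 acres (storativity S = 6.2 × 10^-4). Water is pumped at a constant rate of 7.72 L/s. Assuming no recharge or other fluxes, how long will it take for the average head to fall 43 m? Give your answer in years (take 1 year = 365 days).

t ≈ 2.57 years

A = 5800 acres = 2.347 × 10^7 m²
ΔV = S × A × Δh = 6.2 × 10^-4 × 2.347 × 10^7 × 43 = 6.258 × 10^5 m³
Q = 7.72 L/s = 667 m³/d
t = ΔV / Q = 6.258 × 10^5 m³ / 667 m³/d = 938.2 d
t = 938.2 d ≈ 2.57 years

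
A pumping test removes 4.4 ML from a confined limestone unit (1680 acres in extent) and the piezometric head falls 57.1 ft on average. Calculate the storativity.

A = 1680 acres = 6.799 × 10^6 m²
Δh = 57.1 ft = 17.4 m
ΔV = 4.4 ML = 4400 m³
S = ΔV / (A × Δh) = 4400 m³ / (6.799 × 10^6 m² × 17.4 m) = 3.719 × 10^-5

S ≈ 3.7 × 10^-5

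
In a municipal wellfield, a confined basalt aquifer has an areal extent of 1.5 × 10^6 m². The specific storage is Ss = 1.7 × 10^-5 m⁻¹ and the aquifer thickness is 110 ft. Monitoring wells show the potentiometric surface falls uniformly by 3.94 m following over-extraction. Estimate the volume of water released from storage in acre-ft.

b = 110 ft = 33.53 m
S = Ss × b = 1.7 × 10^-5 m⁻¹ × 33.53 m = 5.7 × 10^-4
ΔV = S × A × Δh = 5.7 × 10^-4 × 1.5 × 10^6 m² × 3.94 m = 3369 m³
ΔV = 3369 m³ = 2.731 acre-ft

ΔV ≈ 2.73 acre-ft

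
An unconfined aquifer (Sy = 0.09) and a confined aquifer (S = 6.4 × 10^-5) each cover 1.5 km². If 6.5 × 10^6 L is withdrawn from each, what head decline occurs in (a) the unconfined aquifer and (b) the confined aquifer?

Δh_u ≈ 0.0481 m; Δh_c ≈ 67.7 m

A = 1.5 km² = 1.5 × 10^6 m²
ΔV = 6.5 × 10^6 L = 6500 m³
Unconfined: Δh_u = ΔV/(Sy·A) = 6500/(0.09 × 1.5 × 10^6) = 0.04815 m
Confined: Δh_c = ΔV/(S·A) = 6500/(6.4 × 10^-5 × 1.5 × 10^6) = 67.71 m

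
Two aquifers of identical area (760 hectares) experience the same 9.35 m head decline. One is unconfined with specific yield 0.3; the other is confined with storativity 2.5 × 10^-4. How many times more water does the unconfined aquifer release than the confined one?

ΔV_u / ΔV_c ≈ 1200

A = 760 hectares = 7.6 × 10^6 m²
Unconfined: ΔV_u = Sy × A × Δh = 0.3 × 7.6 × 10^6 × 9.35 = 2.132 × 10^7 m³
Confined: ΔV_c = S × A × Δh = 2.5 × 10^-4 × 7.6 × 10^6 × 9.35 = 17760 m³
Ratio = ΔV_u / ΔV_c = Sy / S = 0.3 / 2.5 × 10^-4 = 1200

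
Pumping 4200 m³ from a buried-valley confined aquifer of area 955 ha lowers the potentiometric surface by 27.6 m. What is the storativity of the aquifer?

S ≈ 1.6 × 10^-5

A = 955 ha = 9.55 × 10^6 m²
S = ΔV / (A × Δh) = 4200 m³ / (9.55 × 10^6 m² × 27.6 m) = 1.593 × 10^-5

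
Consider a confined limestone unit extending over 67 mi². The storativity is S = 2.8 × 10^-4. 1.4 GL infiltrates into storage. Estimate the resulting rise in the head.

Δh ≈ 28.8 m

A = 67 mi² = 1.735 × 10^8 m²
ΔV = 1.4 GL = 1.4 × 10^6 m³
Δh = ΔV / (S × A) = 1.4 × 10^6 m³ / (2.8 × 10^-4 × 1.735 × 10^8 m²) = 28.81 m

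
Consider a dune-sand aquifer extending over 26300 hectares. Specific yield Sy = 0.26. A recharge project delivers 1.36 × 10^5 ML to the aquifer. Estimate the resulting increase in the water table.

Δh ≈ 1.99 m

A = 26300 hectares = 2.63 × 10^8 m²
ΔV = 1.36 × 10^5 ML = 1.36 × 10^8 m³
Δh = ΔV / (Sy × A) = 1.36 × 10^8 m³ / (0.26 × 2.63 × 10^8 m²) = 1.989 m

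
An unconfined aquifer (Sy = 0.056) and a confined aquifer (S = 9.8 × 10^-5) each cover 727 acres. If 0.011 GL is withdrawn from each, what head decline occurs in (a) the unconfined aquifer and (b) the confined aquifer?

A = 727 acres = 2.942 × 10^6 m²
ΔV = 0.011 GL = 11000 m³
Unconfined: Δh_u = ΔV/(Sy·A) = 11000/(0.056 × 2.942 × 10^6) = 0.06677 m
Confined: Δh_c = ΔV/(S·A) = 11000/(9.8 × 10^-5 × 2.942 × 10^6) = 38.15 m

Δh_u ≈ 0.0668 m; Δh_c ≈ 38.2 m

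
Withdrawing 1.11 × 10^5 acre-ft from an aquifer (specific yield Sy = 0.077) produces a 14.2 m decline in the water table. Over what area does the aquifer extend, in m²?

A ≈ 1.25 × 10^8 m²

ΔV = 1.11 × 10^5 acre-ft = 1.369 × 10^8 m³
A = ΔV / (Sy × Δh) = 1.369 × 10^8 / (0.077 × 14.2) = 1.252 × 10^8 m²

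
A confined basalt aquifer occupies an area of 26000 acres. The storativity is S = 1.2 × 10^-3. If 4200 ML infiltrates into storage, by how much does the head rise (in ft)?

A = 26000 acres = 1.052 × 10^8 m²
ΔV = 4200 ML = 4.2 × 10^6 m³
Δh = ΔV / (S × A) = 4.2 × 10^6 m³ / (0.0012 × 1.052 × 10^8 m²) = 33.26 m
Δh = 33.26 m = 109.1 ft

Δh ≈ 109 ft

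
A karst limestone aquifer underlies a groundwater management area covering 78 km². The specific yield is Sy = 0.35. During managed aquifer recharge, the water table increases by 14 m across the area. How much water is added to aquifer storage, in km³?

A = 78 km² = 7.8 × 10^7 m²
ΔV = Sy × A × Δh = 0.35 × 7.8 × 10^7 m² × 14 m = 3.822 × 10^8 m³
ΔV = 3.822 × 10^8 m³ = 0.3822 km³

ΔV ≈ 0.382 km³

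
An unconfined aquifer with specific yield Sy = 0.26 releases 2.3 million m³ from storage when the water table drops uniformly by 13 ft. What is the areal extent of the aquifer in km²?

A ≈ 2.23 km²

Δh = 13 ft = 3.962 m
ΔV = 2.3 million m³ = 2.3 × 10^6 m³
A = ΔV / (Sy × Δh) = 2.3 × 10^6 / (0.26 × 3.962) = 2.233 × 10^6 m²
A = 2.233 × 10^6 m² = 2.233 km²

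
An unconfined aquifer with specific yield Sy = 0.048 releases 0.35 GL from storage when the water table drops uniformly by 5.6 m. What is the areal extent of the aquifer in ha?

ΔV = 0.35 GL = 3.5 × 10^5 m³
A = ΔV / (Sy × Δh) = 3.5 × 10^5 / (0.048 × 5.6) = 1.302 × 10^6 m²
A = 1.302 × 10^6 m² = 130.2 ha

A ≈ 130 ha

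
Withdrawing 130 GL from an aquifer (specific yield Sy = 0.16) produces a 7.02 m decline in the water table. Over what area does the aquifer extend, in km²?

A ≈ 116 km²

ΔV = 130 GL = 1.3 × 10^8 m³
A = ΔV / (Sy × Δh) = 1.3 × 10^8 / (0.16 × 7.02) = 1.157 × 10^8 m²
A = 1.157 × 10^8 m² = 115.7 km²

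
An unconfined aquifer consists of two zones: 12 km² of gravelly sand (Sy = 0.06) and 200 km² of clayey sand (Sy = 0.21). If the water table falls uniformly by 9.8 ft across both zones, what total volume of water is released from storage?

ΔV ≈ 1.28 × 10^8 m³

A₁ = 12 km² = 1.2 × 10^7 m²; A₂ = 200 km² = 2 × 10^8 m²
Δh = 9.8 ft = 2.987 m
ΔV₁ = 0.06 × 1.2 × 10^7 × 2.987 = 2.151 × 10^6 m³
ΔV₂ = 0.21 × 2 × 10^8 × 2.987 = 1.255 × 10^8 m³
ΔV = ΔV₁ + ΔV₂ = 1.276 × 10^8 m³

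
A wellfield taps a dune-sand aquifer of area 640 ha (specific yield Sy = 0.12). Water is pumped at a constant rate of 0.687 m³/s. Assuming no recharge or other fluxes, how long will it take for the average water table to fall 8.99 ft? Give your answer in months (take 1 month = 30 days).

A = 640 ha = 6.4 × 10^6 m²
Δh = 8.99 ft = 2.74 m
ΔV = Sy × A × Δh = 0.12 × 6.4 × 10^6 × 2.74 = 2.104 × 10^6 m³
Q = 0.687 m³/s = 59360 m³/d
t = ΔV / Q = 2.104 × 10^6 m³ / 59360 m³/d = 35.45 d
t = 35.45 d ≈ 1.182 months

t ≈ 1.18 months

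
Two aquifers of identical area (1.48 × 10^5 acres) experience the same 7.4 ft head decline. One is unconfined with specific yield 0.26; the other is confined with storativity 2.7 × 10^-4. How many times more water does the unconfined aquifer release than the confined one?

ΔV_u / ΔV_c ≈ 963

A = 1.48 × 10^5 acres = 5.989 × 10^8 m²
Δh = 7.4 ft = 2.256 m
Unconfined: ΔV_u = Sy × A × Δh = 0.26 × 5.989 × 10^8 × 2.256 = 3.512 × 10^8 m³
Confined: ΔV_c = S × A × Δh = 2.7 × 10^-4 × 5.989 × 10^8 × 2.256 = 3.647 × 10^5 m³
Ratio = ΔV_u / ΔV_c = Sy / S = 0.26 / 2.7 × 10^-4 = 963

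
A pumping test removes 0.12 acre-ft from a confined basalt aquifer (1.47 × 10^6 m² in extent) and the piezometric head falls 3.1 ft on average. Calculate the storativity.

S ≈ 1.1 × 10^-4

Δh = 3.1 ft = 0.9449 m
ΔV = 0.12 acre-ft = 148 m³
S = ΔV / (A × Δh) = 148 m³ / (1.47 × 10^6 m² × 0.9449 m) = 1.066 × 10^-4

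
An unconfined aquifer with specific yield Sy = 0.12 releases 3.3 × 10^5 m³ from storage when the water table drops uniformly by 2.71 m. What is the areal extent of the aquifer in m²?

A = ΔV / (Sy × Δh) = 3.3 × 10^5 / (0.12 × 2.71) = 1.015 × 10^6 m²

A ≈ 1.01 × 10^6 m²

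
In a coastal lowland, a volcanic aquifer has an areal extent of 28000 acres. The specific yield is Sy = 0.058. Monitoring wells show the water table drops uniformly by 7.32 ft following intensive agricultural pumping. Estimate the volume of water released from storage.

A = 28000 acres = 1.133 × 10^8 m²
Δh = 7.32 ft = 2.231 m
ΔV = Sy × A × Δh = 0.058 × 1.133 × 10^8 m² × 2.231 m = 1.466 × 10^7 m³

ΔV ≈ 1.47 × 10^7 m³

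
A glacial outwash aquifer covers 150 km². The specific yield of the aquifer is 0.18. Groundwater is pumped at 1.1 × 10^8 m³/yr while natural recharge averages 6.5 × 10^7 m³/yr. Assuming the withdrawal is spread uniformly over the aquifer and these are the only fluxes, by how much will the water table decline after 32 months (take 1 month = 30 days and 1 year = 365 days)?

Δh ≈ 4.38 m

A = 150 km² = 1.5 × 10^8 m²
Net abstraction = 1.1 × 10^8 − 6.5 × 10^7 = 4.5 × 10^7 m³/yr
Q_net = 4.5 × 10^7 m³/yr = 1.233 × 10^5 m³/d
t = 32 months = 960 d
ΔV = Q × t = 1.233 × 10^5 m³/d × 960 d = 1.184 × 10^8 m³
Δh = ΔV / (Sy × A) = 1.184 × 10^8 / (0.18 × 1.5 × 10^8) = 4.384 m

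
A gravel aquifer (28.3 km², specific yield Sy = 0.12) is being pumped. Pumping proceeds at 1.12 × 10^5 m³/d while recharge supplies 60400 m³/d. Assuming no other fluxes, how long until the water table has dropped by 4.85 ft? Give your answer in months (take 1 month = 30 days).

t ≈ 3.24 months

A = 28.3 km² = 2.83 × 10^7 m²
Δh = 4.85 ft = 1.478 m
ΔV = Sy × A × Δh = 0.12 × 2.83 × 10^7 × 1.478 = 5.02 × 10^6 m³
Net withdrawal = 1.12 × 10^5 − 60400 = 51600 m³/d
t = ΔV / Q = 5.02 × 10^6 m³ / 51600 m³/d = 97.29 d
t = 97.29 d ≈ 3.243 months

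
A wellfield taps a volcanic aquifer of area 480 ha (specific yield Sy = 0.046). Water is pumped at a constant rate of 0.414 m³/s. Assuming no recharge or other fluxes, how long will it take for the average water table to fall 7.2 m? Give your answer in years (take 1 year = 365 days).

A = 480 ha = 4.8 × 10^6 m²
ΔV = Sy × A × Δh = 0.046 × 4.8 × 10^6 × 7.2 = 1.59 × 10^6 m³
Q = 0.414 m³/s = 35770 m³/d
t = ΔV / Q = 1.59 × 10^6 m³ / 35770 m³/d = 44.44 d
t = 44.44 d ≈ 0.1218 years

t ≈ 0.122 years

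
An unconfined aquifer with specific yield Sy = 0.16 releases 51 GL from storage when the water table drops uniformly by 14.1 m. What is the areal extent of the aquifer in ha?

ΔV = 51 GL = 5.1 × 10^7 m³
A = ΔV / (Sy × Δh) = 5.1 × 10^7 / (0.16 × 14.1) = 2.261 × 10^7 m²
A = 2.261 × 10^7 m² = 2261 ha

A ≈ 2260 ha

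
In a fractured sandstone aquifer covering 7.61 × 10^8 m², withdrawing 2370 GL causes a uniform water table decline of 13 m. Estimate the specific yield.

Sy ≈ 0.24

ΔV = 2370 GL = 2.37 × 10^9 m³
Sy = ΔV / (A × Δh) = 2.37 × 10^9 m³ / (7.61 × 10^8 m² × 13 m) = 0.2396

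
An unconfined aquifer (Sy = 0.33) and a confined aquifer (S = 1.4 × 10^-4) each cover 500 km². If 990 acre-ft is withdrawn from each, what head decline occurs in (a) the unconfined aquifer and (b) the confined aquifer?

Δh_u ≈ 0.0074 m; Δh_c ≈ 17.4 m

A = 500 km² = 5 × 10^8 m²
ΔV = 990 acre-ft = 1.221 × 10^6 m³
Unconfined: Δh_u = ΔV/(Sy·A) = 1.221 × 10^6/(0.33 × 5 × 10^8) = 0.007401 m
Confined: Δh_c = ΔV/(S·A) = 1.221 × 10^6/(1.4 × 10^-4 × 5 × 10^8) = 17.44 m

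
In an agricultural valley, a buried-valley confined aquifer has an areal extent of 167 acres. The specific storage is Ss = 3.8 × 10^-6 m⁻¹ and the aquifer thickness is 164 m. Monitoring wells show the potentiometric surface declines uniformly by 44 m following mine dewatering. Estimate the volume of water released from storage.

S = Ss × b = 3.8 × 10^-6 m⁻¹ × 164 m = 6.232 × 10^-4
A = 167 acres = 6.758 × 10^5 m²
ΔV = S × A × Δh = 6.232 × 10^-4 × 6.758 × 10^5 m² × 44 m = 18530 m³

ΔV ≈ 18500 m³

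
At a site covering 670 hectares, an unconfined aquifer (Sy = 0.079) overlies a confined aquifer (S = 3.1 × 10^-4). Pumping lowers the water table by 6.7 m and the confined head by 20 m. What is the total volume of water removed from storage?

A = 670 hectares = 6.7 × 10^6 m²
Unconfined: ΔV_u = Sy × A × Δh_u = 0.079 × 6.7 × 10^6 × 6.7 = 3.546 × 10^6 m³
Confined: ΔV_c = S × A × Δh_c = 3.1 × 10^-4 × 6.7 × 10^6 × 20 = 41540 m³
Total ΔV = 3.546 × 10^6 + 41540 = 3.588 × 10^6 m³

ΔV ≈ 3.59 × 10^6 m³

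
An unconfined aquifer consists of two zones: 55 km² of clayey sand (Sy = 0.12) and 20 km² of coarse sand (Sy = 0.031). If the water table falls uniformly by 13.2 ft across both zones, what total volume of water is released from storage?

A₁ = 55 km² = 5.5 × 10^7 m²; A₂ = 20 km² = 2 × 10^7 m²
Δh = 13.2 ft = 4.023 m
ΔV₁ = 0.12 × 5.5 × 10^7 × 4.023 = 2.655 × 10^7 m³
ΔV₂ = 0.031 × 2 × 10^7 × 4.023 = 2.494 × 10^6 m³
ΔV = ΔV₁ + ΔV₂ = 2.905 × 10^7 m³

ΔV ≈ 2.9 × 10^7 m³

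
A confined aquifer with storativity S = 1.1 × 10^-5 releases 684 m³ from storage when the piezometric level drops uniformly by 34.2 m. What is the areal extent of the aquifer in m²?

A = ΔV / (S × Δh) = 684 / (1.1 × 10^-5 × 34.2) = 1.818 × 10^6 m²

A ≈ 1.82 × 10^6 m²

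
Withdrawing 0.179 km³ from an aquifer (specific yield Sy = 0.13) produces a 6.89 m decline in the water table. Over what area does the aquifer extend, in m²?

ΔV = 0.179 km³ = 1.79 × 10^8 m³
A = ΔV / (Sy × Δh) = 1.79 × 10^8 / (0.13 × 6.89) = 1.998 × 10^8 m²

A ≈ 2 × 10^8 m²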